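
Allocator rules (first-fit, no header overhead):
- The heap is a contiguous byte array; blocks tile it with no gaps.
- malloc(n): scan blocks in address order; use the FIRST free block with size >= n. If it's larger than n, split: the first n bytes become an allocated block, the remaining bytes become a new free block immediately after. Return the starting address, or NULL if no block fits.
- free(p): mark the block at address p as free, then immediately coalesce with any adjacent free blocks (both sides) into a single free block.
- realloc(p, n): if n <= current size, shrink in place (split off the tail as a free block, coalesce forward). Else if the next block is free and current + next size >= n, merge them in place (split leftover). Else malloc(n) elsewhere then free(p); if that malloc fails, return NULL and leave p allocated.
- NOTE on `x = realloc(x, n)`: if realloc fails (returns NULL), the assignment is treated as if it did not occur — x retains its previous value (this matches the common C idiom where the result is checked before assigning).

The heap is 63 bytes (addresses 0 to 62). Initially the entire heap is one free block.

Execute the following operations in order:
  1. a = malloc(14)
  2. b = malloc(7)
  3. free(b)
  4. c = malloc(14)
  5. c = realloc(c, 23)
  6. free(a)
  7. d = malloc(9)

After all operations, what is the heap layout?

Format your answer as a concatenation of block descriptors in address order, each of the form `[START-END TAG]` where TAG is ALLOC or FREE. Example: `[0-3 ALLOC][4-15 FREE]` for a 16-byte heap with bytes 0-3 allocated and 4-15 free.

Answer: [0-8 ALLOC][9-13 FREE][14-36 ALLOC][37-62 FREE]

Derivation:
Op 1: a = malloc(14) -> a = 0; heap: [0-13 ALLOC][14-62 FREE]
Op 2: b = malloc(7) -> b = 14; heap: [0-13 ALLOC][14-20 ALLOC][21-62 FREE]
Op 3: free(b) -> (freed b); heap: [0-13 ALLOC][14-62 FREE]
Op 4: c = malloc(14) -> c = 14; heap: [0-13 ALLOC][14-27 ALLOC][28-62 FREE]
Op 5: c = realloc(c, 23) -> c = 14; heap: [0-13 ALLOC][14-36 ALLOC][37-62 FREE]
Op 6: free(a) -> (freed a); heap: [0-13 FREE][14-36 ALLOC][37-62 FREE]
Op 7: d = malloc(9) -> d = 0; heap: [0-8 ALLOC][9-13 FREE][14-36 ALLOC][37-62 FREE]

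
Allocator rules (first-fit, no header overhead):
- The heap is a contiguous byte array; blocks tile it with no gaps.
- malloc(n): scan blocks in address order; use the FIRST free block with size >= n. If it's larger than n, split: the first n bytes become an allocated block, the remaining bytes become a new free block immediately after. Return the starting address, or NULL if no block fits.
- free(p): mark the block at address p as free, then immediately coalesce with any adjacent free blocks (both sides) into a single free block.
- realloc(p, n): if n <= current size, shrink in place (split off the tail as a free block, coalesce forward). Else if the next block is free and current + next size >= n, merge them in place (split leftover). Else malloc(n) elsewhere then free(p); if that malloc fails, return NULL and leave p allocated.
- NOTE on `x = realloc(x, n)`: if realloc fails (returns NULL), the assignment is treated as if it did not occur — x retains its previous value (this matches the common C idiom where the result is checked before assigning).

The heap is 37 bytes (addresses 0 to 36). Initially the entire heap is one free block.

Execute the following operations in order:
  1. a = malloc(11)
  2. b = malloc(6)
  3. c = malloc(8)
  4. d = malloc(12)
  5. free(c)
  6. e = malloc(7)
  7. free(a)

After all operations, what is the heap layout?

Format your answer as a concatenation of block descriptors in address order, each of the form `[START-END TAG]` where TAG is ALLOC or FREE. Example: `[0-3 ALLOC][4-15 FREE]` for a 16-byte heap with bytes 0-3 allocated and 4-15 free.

Op 1: a = malloc(11) -> a = 0; heap: [0-10 ALLOC][11-36 FREE]
Op 2: b = malloc(6) -> b = 11; heap: [0-10 ALLOC][11-16 ALLOC][17-36 FREE]
Op 3: c = malloc(8) -> c = 17; heap: [0-10 ALLOC][11-16 ALLOC][17-24 ALLOC][25-36 FREE]
Op 4: d = malloc(12) -> d = 25; heap: [0-10 ALLOC][11-16 ALLOC][17-24 ALLOC][25-36 ALLOC]
Op 5: free(c) -> (freed c); heap: [0-10 ALLOC][11-16 ALLOC][17-24 FREE][25-36 ALLOC]
Op 6: e = malloc(7) -> e = 17; heap: [0-10 ALLOC][11-16 ALLOC][17-23 ALLOC][24-24 FREE][25-36 ALLOC]
Op 7: free(a) -> (freed a); heap: [0-10 FREE][11-16 ALLOC][17-23 ALLOC][24-24 FREE][25-36 ALLOC]

Answer: [0-10 FREE][11-16 ALLOC][17-23 ALLOC][24-24 FREE][25-36 ALLOC]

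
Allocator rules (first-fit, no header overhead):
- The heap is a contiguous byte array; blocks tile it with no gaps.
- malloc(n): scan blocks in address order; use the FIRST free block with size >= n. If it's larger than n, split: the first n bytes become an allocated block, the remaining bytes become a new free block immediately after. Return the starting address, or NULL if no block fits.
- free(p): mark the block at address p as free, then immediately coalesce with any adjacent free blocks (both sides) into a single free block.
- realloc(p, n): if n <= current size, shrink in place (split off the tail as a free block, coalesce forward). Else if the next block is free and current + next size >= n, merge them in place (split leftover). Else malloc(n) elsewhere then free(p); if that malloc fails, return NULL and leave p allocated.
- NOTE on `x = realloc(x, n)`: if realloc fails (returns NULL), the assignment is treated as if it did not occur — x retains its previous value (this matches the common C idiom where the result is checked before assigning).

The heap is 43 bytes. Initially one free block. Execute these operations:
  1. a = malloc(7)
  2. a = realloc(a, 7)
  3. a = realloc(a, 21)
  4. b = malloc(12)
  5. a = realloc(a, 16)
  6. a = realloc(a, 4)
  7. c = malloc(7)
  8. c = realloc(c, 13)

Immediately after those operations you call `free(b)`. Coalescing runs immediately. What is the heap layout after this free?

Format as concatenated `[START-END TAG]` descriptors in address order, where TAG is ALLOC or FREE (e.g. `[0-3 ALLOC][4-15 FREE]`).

Op 1: a = malloc(7) -> a = 0; heap: [0-6 ALLOC][7-42 FREE]
Op 2: a = realloc(a, 7) -> a = 0; heap: [0-6 ALLOC][7-42 FREE]
Op 3: a = realloc(a, 21) -> a = 0; heap: [0-20 ALLOC][21-42 FREE]
Op 4: b = malloc(12) -> b = 21; heap: [0-20 ALLOC][21-32 ALLOC][33-42 FREE]
Op 5: a = realloc(a, 16) -> a = 0; heap: [0-15 ALLOC][16-20 FREE][21-32 ALLOC][33-42 FREE]
Op 6: a = realloc(a, 4) -> a = 0; heap: [0-3 ALLOC][4-20 FREE][21-32 ALLOC][33-42 FREE]
Op 7: c = malloc(7) -> c = 4; heap: [0-3 ALLOC][4-10 ALLOC][11-20 FREE][21-32 ALLOC][33-42 FREE]
Op 8: c = realloc(c, 13) -> c = 4; heap: [0-3 ALLOC][4-16 ALLOC][17-20 FREE][21-32 ALLOC][33-42 FREE]
free(b): b = 21 -> block [21-32 ALLOC]; mark free, coalesce with adjacent free neighbors -> [0-3 ALLOC][4-16 ALLOC][17-42 FREE]

Answer: [0-3 ALLOC][4-16 ALLOC][17-42 FREE]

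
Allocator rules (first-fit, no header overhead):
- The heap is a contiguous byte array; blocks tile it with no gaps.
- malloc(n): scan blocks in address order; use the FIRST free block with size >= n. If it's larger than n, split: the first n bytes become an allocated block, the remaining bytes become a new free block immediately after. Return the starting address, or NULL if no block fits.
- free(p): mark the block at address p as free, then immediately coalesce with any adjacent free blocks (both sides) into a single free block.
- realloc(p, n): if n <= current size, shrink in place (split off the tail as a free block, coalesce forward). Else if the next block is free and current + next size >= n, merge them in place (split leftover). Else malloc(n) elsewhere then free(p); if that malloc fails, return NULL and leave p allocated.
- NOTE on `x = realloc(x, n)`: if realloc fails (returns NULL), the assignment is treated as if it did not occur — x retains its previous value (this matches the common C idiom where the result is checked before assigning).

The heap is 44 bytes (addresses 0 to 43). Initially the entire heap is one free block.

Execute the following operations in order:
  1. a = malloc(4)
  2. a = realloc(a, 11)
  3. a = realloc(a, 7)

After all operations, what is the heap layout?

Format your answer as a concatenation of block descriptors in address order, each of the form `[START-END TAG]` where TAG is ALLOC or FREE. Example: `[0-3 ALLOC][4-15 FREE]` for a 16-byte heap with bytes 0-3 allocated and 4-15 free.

Answer: [0-6 ALLOC][7-43 FREE]

Derivation:
Op 1: a = malloc(4) -> a = 0; heap: [0-3 ALLOC][4-43 FREE]
Op 2: a = realloc(a, 11) -> a = 0; heap: [0-10 ALLOC][11-43 FREE]
Op 3: a = realloc(a, 7) -> a = 0; heap: [0-6 ALLOC][7-43 FREE]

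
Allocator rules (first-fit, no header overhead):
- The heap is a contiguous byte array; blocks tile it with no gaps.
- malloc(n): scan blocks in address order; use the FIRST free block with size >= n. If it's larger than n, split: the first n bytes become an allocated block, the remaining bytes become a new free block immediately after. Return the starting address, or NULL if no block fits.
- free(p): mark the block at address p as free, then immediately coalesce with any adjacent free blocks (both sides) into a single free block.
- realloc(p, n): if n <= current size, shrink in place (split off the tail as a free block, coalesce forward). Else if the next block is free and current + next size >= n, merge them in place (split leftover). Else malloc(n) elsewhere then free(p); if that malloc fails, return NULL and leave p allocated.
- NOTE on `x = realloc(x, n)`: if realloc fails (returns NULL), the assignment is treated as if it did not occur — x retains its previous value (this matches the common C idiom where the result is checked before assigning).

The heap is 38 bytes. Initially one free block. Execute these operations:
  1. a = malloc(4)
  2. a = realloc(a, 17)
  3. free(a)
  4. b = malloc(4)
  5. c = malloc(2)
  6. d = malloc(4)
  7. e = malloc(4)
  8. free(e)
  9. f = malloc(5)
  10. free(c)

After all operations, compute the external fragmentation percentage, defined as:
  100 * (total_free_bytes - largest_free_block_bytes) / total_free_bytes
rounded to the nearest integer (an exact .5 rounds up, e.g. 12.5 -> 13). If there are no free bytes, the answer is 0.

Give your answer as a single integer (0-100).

Op 1: a = malloc(4) -> a = 0; heap: [0-3 ALLOC][4-37 FREE]
Op 2: a = realloc(a, 17) -> a = 0; heap: [0-16 ALLOC][17-37 FREE]
Op 3: free(a) -> (freed a); heap: [0-37 FREE]
Op 4: b = malloc(4) -> b = 0; heap: [0-3 ALLOC][4-37 FREE]
Op 5: c = malloc(2) -> c = 4; heap: [0-3 ALLOC][4-5 ALLOC][6-37 FREE]
Op 6: d = malloc(4) -> d = 6; heap: [0-3 ALLOC][4-5 ALLOC][6-9 ALLOC][10-37 FREE]
Op 7: e = malloc(4) -> e = 10; heap: [0-3 ALLOC][4-5 ALLOC][6-9 ALLOC][10-13 ALLOC][14-37 FREE]
Op 8: free(e) -> (freed e); heap: [0-3 ALLOC][4-5 ALLOC][6-9 ALLOC][10-37 FREE]
Op 9: f = malloc(5) -> f = 10; heap: [0-3 ALLOC][4-5 ALLOC][6-9 ALLOC][10-14 ALLOC][15-37 FREE]
Op 10: free(c) -> (freed c); heap: [0-3 ALLOC][4-5 FREE][6-9 ALLOC][10-14 ALLOC][15-37 FREE]
Free blocks: [2 23] total_free=25 largest=23 -> 100*(25-23)/25 = 200/25 = 8

Answer: 8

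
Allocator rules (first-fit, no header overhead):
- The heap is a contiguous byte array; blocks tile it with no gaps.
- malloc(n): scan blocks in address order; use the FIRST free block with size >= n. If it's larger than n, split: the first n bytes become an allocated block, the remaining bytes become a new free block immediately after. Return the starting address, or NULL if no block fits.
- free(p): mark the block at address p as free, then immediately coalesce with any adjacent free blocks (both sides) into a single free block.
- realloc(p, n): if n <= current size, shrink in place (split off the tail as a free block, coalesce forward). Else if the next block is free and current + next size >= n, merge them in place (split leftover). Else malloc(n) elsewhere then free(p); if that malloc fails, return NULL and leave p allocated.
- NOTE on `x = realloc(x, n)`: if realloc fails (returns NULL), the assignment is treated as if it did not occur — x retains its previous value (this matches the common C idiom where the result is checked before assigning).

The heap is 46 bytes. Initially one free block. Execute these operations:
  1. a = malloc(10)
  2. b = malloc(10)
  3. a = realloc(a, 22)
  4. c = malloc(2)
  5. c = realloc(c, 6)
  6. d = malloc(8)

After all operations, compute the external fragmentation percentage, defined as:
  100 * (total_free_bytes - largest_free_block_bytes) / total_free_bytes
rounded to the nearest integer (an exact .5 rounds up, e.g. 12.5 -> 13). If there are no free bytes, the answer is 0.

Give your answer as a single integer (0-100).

Op 1: a = malloc(10) -> a = 0; heap: [0-9 ALLOC][10-45 FREE]
Op 2: b = malloc(10) -> b = 10; heap: [0-9 ALLOC][10-19 ALLOC][20-45 FREE]
Op 3: a = realloc(a, 22) -> a = 20; heap: [0-9 FREE][10-19 ALLOC][20-41 ALLOC][42-45 FREE]
Op 4: c = malloc(2) -> c = 0; heap: [0-1 ALLOC][2-9 FREE][10-19 ALLOC][20-41 ALLOC][42-45 FREE]
Op 5: c = realloc(c, 6) -> c = 0; heap: [0-5 ALLOC][6-9 FREE][10-19 ALLOC][20-41 ALLOC][42-45 FREE]
Op 6: d = malloc(8) -> d = NULL; heap: [0-5 ALLOC][6-9 FREE][10-19 ALLOC][20-41 ALLOC][42-45 FREE]
Free blocks: [4 4] total_free=8 largest=4 -> 100*(8-4)/8 = 400/8 = 50

Answer: 50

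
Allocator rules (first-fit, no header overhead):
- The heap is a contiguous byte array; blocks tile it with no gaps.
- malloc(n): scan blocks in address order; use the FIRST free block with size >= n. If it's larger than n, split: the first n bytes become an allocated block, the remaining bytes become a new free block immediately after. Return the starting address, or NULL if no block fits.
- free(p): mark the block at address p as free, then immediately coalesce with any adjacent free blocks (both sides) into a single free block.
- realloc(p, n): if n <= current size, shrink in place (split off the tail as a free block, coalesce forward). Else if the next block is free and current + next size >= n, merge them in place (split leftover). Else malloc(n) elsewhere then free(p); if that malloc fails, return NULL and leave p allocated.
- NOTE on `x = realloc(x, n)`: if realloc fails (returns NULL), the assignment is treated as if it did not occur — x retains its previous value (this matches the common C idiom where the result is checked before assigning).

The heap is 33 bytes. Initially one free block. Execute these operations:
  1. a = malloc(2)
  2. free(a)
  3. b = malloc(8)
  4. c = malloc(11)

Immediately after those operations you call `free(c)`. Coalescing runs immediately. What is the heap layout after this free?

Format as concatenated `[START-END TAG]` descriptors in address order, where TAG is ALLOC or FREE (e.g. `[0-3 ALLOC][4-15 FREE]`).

Op 1: a = malloc(2) -> a = 0; heap: [0-1 ALLOC][2-32 FREE]
Op 2: free(a) -> (freed a); heap: [0-32 FREE]
Op 3: b = malloc(8) -> b = 0; heap: [0-7 ALLOC][8-32 FREE]
Op 4: c = malloc(11) -> c = 8; heap: [0-7 ALLOC][8-18 ALLOC][19-32 FREE]
free(c): c = 8 -> block [8-18 ALLOC]; mark free, coalesce with adjacent free neighbors -> [0-7 ALLOC][8-32 FREE]

Answer: [0-7 ALLOC][8-32 FREE]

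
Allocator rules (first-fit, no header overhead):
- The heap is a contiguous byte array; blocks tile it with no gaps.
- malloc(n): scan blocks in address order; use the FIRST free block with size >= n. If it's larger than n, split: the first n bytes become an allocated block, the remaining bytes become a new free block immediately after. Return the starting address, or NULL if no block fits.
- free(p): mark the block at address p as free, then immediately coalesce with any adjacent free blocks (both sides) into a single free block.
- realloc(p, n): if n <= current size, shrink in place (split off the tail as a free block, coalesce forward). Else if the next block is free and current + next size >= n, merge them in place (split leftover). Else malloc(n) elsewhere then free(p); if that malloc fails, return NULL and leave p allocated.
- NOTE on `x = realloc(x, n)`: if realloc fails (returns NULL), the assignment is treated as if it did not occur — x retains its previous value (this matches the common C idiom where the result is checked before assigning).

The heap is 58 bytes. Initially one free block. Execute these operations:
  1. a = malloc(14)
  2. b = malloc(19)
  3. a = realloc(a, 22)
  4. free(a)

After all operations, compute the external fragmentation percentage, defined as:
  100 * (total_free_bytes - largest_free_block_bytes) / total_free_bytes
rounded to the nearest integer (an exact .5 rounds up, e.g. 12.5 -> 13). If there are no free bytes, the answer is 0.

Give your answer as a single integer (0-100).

Answer: 36

Derivation:
Op 1: a = malloc(14) -> a = 0; heap: [0-13 ALLOC][14-57 FREE]
Op 2: b = malloc(19) -> b = 14; heap: [0-13 ALLOC][14-32 ALLOC][33-57 FREE]
Op 3: a = realloc(a, 22) -> a = 33; heap: [0-13 FREE][14-32 ALLOC][33-54 ALLOC][55-57 FREE]
Op 4: free(a) -> (freed a); heap: [0-13 FREE][14-32 ALLOC][33-57 FREE]
Free blocks: [14 25] total_free=39 largest=25 -> 100*(39-25)/39 = 1400/39 ≈ 35.897 -> rounds to 36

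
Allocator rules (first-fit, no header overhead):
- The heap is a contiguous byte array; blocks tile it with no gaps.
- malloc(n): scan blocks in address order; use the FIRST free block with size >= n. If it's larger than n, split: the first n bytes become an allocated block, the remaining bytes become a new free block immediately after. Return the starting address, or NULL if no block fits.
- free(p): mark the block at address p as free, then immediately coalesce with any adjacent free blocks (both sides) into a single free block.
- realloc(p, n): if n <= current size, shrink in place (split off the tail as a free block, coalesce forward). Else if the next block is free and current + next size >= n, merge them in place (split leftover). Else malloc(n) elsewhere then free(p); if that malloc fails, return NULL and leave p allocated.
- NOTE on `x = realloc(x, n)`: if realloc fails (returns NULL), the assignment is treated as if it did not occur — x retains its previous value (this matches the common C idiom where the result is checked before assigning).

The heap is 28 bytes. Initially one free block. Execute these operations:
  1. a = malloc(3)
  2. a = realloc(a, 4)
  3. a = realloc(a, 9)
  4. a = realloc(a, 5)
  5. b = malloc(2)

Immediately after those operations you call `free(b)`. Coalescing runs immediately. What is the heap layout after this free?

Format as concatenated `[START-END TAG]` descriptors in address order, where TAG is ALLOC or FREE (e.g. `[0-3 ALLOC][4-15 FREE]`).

Op 1: a = malloc(3) -> a = 0; heap: [0-2 ALLOC][3-27 FREE]
Op 2: a = realloc(a, 4) -> a = 0; heap: [0-3 ALLOC][4-27 FREE]
Op 3: a = realloc(a, 9) -> a = 0; heap: [0-8 ALLOC][9-27 FREE]
Op 4: a = realloc(a, 5) -> a = 0; heap: [0-4 ALLOC][5-27 FREE]
Op 5: b = malloc(2) -> b = 5; heap: [0-4 ALLOC][5-6 ALLOC][7-27 FREE]
free(b): b = 5 -> block [5-6 ALLOC]; mark free, coalesce with adjacent free neighbors -> [0-4 ALLOC][5-27 FREE]

Answer: [0-4 ALLOC][5-27 FREE]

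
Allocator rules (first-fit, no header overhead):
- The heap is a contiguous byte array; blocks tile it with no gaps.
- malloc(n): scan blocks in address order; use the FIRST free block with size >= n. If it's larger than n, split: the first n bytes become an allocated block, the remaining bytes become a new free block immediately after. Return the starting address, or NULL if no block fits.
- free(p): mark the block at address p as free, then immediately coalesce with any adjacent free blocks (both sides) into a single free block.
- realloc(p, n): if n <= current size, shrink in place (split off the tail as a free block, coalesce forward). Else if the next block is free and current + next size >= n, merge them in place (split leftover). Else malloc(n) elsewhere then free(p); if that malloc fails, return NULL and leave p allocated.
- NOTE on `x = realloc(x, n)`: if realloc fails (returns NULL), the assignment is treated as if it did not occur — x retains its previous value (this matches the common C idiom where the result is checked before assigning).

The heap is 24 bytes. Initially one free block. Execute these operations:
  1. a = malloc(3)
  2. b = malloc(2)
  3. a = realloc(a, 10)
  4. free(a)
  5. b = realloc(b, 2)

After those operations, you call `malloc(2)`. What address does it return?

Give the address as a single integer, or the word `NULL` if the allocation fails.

Op 1: a = malloc(3) -> a = 0; heap: [0-2 ALLOC][3-23 FREE]
Op 2: b = malloc(2) -> b = 3; heap: [0-2 ALLOC][3-4 ALLOC][5-23 FREE]
Op 3: a = realloc(a, 10) -> a = 5; heap: [0-2 FREE][3-4 ALLOC][5-14 ALLOC][15-23 FREE]
Op 4: free(a) -> (freed a); heap: [0-2 FREE][3-4 ALLOC][5-23 FREE]
Op 5: b = realloc(b, 2) -> b = 3; heap: [0-2 FREE][3-4 ALLOC][5-23 FREE]
malloc(2): first-fit scan over [0-2 FREE][3-4 ALLOC][5-23 FREE] -> 0

Answer: 0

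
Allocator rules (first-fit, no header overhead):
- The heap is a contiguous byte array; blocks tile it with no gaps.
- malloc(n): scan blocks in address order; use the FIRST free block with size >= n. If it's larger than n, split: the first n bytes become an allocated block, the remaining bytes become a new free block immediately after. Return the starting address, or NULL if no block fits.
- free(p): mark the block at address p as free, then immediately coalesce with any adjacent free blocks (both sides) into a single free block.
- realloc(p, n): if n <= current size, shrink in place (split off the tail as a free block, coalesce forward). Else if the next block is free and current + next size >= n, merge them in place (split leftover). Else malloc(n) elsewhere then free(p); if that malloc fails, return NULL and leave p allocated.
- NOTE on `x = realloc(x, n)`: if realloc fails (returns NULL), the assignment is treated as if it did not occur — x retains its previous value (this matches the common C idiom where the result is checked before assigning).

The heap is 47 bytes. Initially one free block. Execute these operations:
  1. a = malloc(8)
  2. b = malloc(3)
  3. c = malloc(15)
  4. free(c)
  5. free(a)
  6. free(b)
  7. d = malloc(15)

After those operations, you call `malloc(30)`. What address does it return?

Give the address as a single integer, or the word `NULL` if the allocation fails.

Answer: 15

Derivation:
Op 1: a = malloc(8) -> a = 0; heap: [0-7 ALLOC][8-46 FREE]
Op 2: b = malloc(3) -> b = 8; heap: [0-7 ALLOC][8-10 ALLOC][11-46 FREE]
Op 3: c = malloc(15) -> c = 11; heap: [0-7 ALLOC][8-10 ALLOC][11-25 ALLOC][26-46 FREE]
Op 4: free(c) -> (freed c); heap: [0-7 ALLOC][8-10 ALLOC][11-46 FREE]
Op 5: free(a) -> (freed a); heap: [0-7 FREE][8-10 ALLOC][11-46 FREE]
Op 6: free(b) -> (freed b); heap: [0-46 FREE]
Op 7: d = malloc(15) -> d = 0; heap: [0-14 ALLOC][15-46 FREE]
malloc(30): first-fit scan over [0-14 ALLOC][15-46 FREE] -> 15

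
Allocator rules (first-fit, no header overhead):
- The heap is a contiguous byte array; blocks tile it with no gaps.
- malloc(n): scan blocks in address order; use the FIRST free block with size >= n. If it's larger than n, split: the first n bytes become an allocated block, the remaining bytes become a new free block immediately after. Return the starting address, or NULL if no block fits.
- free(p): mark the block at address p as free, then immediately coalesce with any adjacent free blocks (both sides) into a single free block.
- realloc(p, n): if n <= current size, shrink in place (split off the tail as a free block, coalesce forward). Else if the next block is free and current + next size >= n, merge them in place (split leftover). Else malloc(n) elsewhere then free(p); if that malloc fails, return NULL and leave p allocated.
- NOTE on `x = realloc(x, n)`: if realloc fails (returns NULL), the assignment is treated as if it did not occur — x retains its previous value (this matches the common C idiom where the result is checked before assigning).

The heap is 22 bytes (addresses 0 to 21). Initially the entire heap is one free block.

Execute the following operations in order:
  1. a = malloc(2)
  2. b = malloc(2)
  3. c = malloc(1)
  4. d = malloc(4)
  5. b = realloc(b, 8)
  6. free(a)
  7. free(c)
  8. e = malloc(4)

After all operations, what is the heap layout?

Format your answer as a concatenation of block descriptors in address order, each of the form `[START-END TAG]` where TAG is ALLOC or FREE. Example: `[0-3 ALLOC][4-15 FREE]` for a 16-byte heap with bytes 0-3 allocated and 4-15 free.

Answer: [0-3 ALLOC][4-4 FREE][5-8 ALLOC][9-16 ALLOC][17-21 FREE]

Derivation:
Op 1: a = malloc(2) -> a = 0; heap: [0-1 ALLOC][2-21 FREE]
Op 2: b = malloc(2) -> b = 2; heap: [0-1 ALLOC][2-3 ALLOC][4-21 FREE]
Op 3: c = malloc(1) -> c = 4; heap: [0-1 ALLOC][2-3 ALLOC][4-4 ALLOC][5-21 FREE]
Op 4: d = malloc(4) -> d = 5; heap: [0-1 ALLOC][2-3 ALLOC][4-4 ALLOC][5-8 ALLOC][9-21 FREE]
Op 5: b = realloc(b, 8) -> b = 9; heap: [0-1 ALLOC][2-3 FREE][4-4 ALLOC][5-8 ALLOC][9-16 ALLOC][17-21 FREE]
Op 6: free(a) -> (freed a); heap: [0-3 FREE][4-4 ALLOC][5-8 ALLOC][9-16 ALLOC][17-21 FREE]
Op 7: free(c) -> (freed c); heap: [0-4 FREE][5-8 ALLOC][9-16 ALLOC][17-21 FREE]
Op 8: e = malloc(4) -> e = 0; heap: [0-3 ALLOC][4-4 FREE][5-8 ALLOC][9-16 ALLOC][17-21 FREE]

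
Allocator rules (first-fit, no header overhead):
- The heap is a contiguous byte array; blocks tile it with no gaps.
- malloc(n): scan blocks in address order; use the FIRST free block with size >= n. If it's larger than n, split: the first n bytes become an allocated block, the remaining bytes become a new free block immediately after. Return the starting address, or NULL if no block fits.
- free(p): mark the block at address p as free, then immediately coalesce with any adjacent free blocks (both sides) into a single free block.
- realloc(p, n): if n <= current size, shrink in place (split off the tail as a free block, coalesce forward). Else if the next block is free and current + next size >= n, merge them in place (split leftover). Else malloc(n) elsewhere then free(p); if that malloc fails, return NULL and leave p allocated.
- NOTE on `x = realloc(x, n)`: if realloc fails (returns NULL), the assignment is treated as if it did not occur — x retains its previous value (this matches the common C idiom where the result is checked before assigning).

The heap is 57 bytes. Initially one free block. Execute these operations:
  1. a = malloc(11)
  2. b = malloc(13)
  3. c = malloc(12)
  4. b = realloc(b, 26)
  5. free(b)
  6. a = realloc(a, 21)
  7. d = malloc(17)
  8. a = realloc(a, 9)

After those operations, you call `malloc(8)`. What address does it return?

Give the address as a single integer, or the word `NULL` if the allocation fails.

Answer: 9

Derivation:
Op 1: a = malloc(11) -> a = 0; heap: [0-10 ALLOC][11-56 FREE]
Op 2: b = malloc(13) -> b = 11; heap: [0-10 ALLOC][11-23 ALLOC][24-56 FREE]
Op 3: c = malloc(12) -> c = 24; heap: [0-10 ALLOC][11-23 ALLOC][24-35 ALLOC][36-56 FREE]
Op 4: b = realloc(b, 26) -> NULL (b unchanged); heap: [0-10 ALLOC][11-23 ALLOC][24-35 ALLOC][36-56 FREE]
Op 5: free(b) -> (freed b); heap: [0-10 ALLOC][11-23 FREE][24-35 ALLOC][36-56 FREE]
Op 6: a = realloc(a, 21) -> a = 0; heap: [0-20 ALLOC][21-23 FREE][24-35 ALLOC][36-56 FREE]
Op 7: d = malloc(17) -> d = 36; heap: [0-20 ALLOC][21-23 FREE][24-35 ALLOC][36-52 ALLOC][53-56 FREE]
Op 8: a = realloc(a, 9) -> a = 0; heap: [0-8 ALLOC][9-23 FREE][24-35 ALLOC][36-52 ALLOC][53-56 FREE]
malloc(8): first-fit scan over [0-8 ALLOC][9-23 FREE][24-35 ALLOC][36-52 ALLOC][53-56 FREE] -> 9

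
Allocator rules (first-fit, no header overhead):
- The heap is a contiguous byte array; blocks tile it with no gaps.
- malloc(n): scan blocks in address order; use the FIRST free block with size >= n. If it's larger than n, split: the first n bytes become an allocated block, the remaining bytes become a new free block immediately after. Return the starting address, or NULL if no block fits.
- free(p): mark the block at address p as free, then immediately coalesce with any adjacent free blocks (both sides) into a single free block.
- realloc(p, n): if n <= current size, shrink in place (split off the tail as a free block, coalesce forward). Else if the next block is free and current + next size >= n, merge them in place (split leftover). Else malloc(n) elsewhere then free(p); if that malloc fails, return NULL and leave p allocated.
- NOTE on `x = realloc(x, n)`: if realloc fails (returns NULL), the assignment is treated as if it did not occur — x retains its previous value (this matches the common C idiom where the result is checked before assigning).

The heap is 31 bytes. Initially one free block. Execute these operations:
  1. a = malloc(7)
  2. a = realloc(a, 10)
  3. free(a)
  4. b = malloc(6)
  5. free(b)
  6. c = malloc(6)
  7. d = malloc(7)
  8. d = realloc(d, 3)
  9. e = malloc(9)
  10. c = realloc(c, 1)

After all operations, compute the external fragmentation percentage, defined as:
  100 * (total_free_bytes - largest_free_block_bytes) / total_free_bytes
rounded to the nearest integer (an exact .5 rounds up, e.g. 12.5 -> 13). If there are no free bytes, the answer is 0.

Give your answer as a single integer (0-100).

Op 1: a = malloc(7) -> a = 0; heap: [0-6 ALLOC][7-30 FREE]
Op 2: a = realloc(a, 10) -> a = 0; heap: [0-9 ALLOC][10-30 FREE]
Op 3: free(a) -> (freed a); heap: [0-30 FREE]
Op 4: b = malloc(6) -> b = 0; heap: [0-5 ALLOC][6-30 FREE]
Op 5: free(b) -> (freed b); heap: [0-30 FREE]
Op 6: c = malloc(6) -> c = 0; heap: [0-5 ALLOC][6-30 FREE]
Op 7: d = malloc(7) -> d = 6; heap: [0-5 ALLOC][6-12 ALLOC][13-30 FREE]
Op 8: d = realloc(d, 3) -> d = 6; heap: [0-5 ALLOC][6-8 ALLOC][9-30 FREE]
Op 9: e = malloc(9) -> e = 9; heap: [0-5 ALLOC][6-8 ALLOC][9-17 ALLOC][18-30 FREE]
Op 10: c = realloc(c, 1) -> c = 0; heap: [0-0 ALLOC][1-5 FREE][6-8 ALLOC][9-17 ALLOC][18-30 FREE]
Free blocks: [5 13] total_free=18 largest=13 -> 100*(18-13)/18 = 500/18 ≈ 27.778 -> rounds to 28

Answer: 28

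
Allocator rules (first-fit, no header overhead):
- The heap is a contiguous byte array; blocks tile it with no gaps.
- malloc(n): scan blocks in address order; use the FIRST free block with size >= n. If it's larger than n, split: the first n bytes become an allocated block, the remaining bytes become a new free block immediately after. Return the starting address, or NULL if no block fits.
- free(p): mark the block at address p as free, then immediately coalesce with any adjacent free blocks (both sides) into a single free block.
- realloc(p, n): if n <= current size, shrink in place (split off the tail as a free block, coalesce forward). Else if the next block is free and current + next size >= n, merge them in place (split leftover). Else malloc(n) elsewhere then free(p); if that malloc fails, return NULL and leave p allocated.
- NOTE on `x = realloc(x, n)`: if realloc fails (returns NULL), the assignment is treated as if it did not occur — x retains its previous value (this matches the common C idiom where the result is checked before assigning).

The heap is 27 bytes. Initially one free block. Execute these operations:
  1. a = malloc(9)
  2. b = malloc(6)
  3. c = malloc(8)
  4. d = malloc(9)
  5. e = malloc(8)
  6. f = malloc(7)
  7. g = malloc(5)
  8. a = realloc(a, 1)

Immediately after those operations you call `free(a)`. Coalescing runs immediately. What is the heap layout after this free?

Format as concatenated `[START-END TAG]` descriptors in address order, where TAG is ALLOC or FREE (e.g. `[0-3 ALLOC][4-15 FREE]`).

Answer: [0-8 FREE][9-14 ALLOC][15-22 ALLOC][23-26 FREE]

Derivation:
Op 1: a = malloc(9) -> a = 0; heap: [0-8 ALLOC][9-26 FREE]
Op 2: b = malloc(6) -> b = 9; heap: [0-8 ALLOC][9-14 ALLOC][15-26 FREE]
Op 3: c = malloc(8) -> c = 15; heap: [0-8 ALLOC][9-14 ALLOC][15-22 ALLOC][23-26 FREE]
Op 4: d = malloc(9) -> d = NULL; heap: [0-8 ALLOC][9-14 ALLOC][15-22 ALLOC][23-26 FREE]
Op 5: e = malloc(8) -> e = NULL; heap: [0-8 ALLOC][9-14 ALLOC][15-22 ALLOC][23-26 FREE]
Op 6: f = malloc(7) -> f = NULL; heap: [0-8 ALLOC][9-14 ALLOC][15-22 ALLOC][23-26 FREE]
Op 7: g = malloc(5) -> g = NULL; heap: [0-8 ALLOC][9-14 ALLOC][15-22 ALLOC][23-26 FREE]
Op 8: a = realloc(a, 1) -> a = 0; heap: [0-0 ALLOC][1-8 FREE][9-14 ALLOC][15-22 ALLOC][23-26 FREE]
free(a): a = 0 -> block [0-0 ALLOC]; mark free, coalesce with adjacent free neighbors -> [0-8 FREE][9-14 ALLOC][15-22 ALLOC][23-26 FREE]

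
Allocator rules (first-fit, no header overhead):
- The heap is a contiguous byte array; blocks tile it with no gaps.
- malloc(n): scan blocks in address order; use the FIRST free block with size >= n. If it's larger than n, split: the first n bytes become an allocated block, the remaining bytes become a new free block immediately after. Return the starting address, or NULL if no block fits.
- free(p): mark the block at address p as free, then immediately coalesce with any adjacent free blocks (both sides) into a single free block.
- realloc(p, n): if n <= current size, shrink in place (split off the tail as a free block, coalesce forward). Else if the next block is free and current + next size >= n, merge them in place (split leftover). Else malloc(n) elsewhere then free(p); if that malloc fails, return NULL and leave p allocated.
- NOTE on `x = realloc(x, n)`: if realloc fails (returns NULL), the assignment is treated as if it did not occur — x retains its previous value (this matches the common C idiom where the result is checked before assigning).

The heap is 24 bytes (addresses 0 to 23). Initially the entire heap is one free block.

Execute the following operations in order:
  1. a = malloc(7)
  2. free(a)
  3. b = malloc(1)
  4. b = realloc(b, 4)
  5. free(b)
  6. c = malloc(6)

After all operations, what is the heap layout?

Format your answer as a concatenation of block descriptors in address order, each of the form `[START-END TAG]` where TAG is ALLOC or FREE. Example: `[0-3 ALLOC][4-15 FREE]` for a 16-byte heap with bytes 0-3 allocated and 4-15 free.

Answer: [0-5 ALLOC][6-23 FREE]

Derivation:
Op 1: a = malloc(7) -> a = 0; heap: [0-6 ALLOC][7-23 FREE]
Op 2: free(a) -> (freed a); heap: [0-23 FREE]
Op 3: b = malloc(1) -> b = 0; heap: [0-0 ALLOC][1-23 FREE]
Op 4: b = realloc(b, 4) -> b = 0; heap: [0-3 ALLOC][4-23 FREE]
Op 5: free(b) -> (freed b); heap: [0-23 FREE]
Op 6: c = malloc(6) -> c = 0; heap: [0-5 ALLOC][6-23 FREE]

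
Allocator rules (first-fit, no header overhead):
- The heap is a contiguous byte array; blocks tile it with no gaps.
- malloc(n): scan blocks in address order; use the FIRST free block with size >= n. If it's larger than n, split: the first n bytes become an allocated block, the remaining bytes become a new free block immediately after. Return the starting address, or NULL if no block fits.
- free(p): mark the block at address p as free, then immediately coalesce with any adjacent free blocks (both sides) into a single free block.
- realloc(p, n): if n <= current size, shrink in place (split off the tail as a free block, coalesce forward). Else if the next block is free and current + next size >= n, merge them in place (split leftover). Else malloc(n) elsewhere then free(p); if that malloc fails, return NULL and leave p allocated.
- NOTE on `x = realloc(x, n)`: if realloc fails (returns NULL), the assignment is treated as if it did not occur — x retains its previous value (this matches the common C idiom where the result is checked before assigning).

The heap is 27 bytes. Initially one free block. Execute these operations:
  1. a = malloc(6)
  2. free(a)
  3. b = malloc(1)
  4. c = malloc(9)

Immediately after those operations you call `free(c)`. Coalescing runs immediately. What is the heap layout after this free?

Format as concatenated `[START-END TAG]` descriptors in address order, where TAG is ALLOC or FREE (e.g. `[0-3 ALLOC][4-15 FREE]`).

Answer: [0-0 ALLOC][1-26 FREE]

Derivation:
Op 1: a = malloc(6) -> a = 0; heap: [0-5 ALLOC][6-26 FREE]
Op 2: free(a) -> (freed a); heap: [0-26 FREE]
Op 3: b = malloc(1) -> b = 0; heap: [0-0 ALLOC][1-26 FREE]
Op 4: c = malloc(9) -> c = 1; heap: [0-0 ALLOC][1-9 ALLOC][10-26 FREE]
free(c): c = 1 -> block [1-9 ALLOC]; mark free, coalesce with adjacent free neighbors -> [0-0 ALLOC][1-26 FREE]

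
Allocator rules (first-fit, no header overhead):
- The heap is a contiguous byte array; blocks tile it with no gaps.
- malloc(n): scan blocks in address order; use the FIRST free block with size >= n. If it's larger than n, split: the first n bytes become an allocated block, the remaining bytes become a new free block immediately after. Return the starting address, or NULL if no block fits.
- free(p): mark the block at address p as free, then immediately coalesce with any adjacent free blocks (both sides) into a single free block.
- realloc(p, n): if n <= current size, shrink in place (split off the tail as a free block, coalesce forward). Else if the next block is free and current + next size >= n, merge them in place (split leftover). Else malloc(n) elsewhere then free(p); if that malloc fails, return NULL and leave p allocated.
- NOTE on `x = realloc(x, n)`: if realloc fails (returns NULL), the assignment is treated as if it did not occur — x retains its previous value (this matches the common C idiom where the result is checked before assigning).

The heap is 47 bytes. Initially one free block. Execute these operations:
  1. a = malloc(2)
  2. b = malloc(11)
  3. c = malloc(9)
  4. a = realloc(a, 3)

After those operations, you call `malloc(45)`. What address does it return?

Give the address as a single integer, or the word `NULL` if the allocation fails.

Op 1: a = malloc(2) -> a = 0; heap: [0-1 ALLOC][2-46 FREE]
Op 2: b = malloc(11) -> b = 2; heap: [0-1 ALLOC][2-12 ALLOC][13-46 FREE]
Op 3: c = malloc(9) -> c = 13; heap: [0-1 ALLOC][2-12 ALLOC][13-21 ALLOC][22-46 FREE]
Op 4: a = realloc(a, 3) -> a = 22; heap: [0-1 FREE][2-12 ALLOC][13-21 ALLOC][22-24 ALLOC][25-46 FREE]
malloc(45): first-fit scan over [0-1 FREE][2-12 ALLOC][13-21 ALLOC][22-24 ALLOC][25-46 FREE] -> NULL

Answer: NULL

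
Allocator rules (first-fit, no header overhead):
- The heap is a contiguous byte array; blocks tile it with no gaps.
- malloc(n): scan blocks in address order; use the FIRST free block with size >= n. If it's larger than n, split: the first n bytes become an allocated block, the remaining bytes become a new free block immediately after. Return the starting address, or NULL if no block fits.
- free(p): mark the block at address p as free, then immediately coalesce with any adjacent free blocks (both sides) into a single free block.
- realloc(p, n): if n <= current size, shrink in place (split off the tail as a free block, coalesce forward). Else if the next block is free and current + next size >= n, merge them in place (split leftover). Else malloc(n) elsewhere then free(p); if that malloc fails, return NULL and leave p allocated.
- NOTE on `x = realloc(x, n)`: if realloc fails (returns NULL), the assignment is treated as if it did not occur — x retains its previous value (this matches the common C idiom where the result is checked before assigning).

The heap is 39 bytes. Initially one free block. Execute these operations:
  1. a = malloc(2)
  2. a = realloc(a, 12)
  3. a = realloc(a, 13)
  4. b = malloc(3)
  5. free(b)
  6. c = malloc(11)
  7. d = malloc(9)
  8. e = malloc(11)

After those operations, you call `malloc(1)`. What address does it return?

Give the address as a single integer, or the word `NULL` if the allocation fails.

Op 1: a = malloc(2) -> a = 0; heap: [0-1 ALLOC][2-38 FREE]
Op 2: a = realloc(a, 12) -> a = 0; heap: [0-11 ALLOC][12-38 FREE]
Op 3: a = realloc(a, 13) -> a = 0; heap: [0-12 ALLOC][13-38 FREE]
Op 4: b = malloc(3) -> b = 13; heap: [0-12 ALLOC][13-15 ALLOC][16-38 FREE]
Op 5: free(b) -> (freed b); heap: [0-12 ALLOC][13-38 FREE]
Op 6: c = malloc(11) -> c = 13; heap: [0-12 ALLOC][13-23 ALLOC][24-38 FREE]
Op 7: d = malloc(9) -> d = 24; heap: [0-12 ALLOC][13-23 ALLOC][24-32 ALLOC][33-38 FREE]
Op 8: e = malloc(11) -> e = NULL; heap: [0-12 ALLOC][13-23 ALLOC][24-32 ALLOC][33-38 FREE]
malloc(1): first-fit scan over [0-12 ALLOC][13-23 ALLOC][24-32 ALLOC][33-38 FREE] -> 33

Answer: 33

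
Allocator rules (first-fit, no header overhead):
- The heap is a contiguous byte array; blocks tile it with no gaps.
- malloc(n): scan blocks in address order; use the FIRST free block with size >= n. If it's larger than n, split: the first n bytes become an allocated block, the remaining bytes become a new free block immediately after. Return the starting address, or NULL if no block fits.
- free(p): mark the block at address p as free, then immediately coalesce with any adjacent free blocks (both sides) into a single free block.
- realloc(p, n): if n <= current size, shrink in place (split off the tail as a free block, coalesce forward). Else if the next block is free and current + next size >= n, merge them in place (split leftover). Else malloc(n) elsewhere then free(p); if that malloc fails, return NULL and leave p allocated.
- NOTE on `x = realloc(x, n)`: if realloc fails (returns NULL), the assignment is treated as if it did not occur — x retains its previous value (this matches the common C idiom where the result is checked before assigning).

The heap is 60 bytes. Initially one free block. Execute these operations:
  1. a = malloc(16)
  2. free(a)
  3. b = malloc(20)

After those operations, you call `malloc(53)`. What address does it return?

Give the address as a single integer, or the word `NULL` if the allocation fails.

Answer: NULL

Derivation:
Op 1: a = malloc(16) -> a = 0; heap: [0-15 ALLOC][16-59 FREE]
Op 2: free(a) -> (freed a); heap: [0-59 FREE]
Op 3: b = malloc(20) -> b = 0; heap: [0-19 ALLOC][20-59 FREE]
malloc(53): first-fit scan over [0-19 ALLOC][20-59 FREE] -> NULL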